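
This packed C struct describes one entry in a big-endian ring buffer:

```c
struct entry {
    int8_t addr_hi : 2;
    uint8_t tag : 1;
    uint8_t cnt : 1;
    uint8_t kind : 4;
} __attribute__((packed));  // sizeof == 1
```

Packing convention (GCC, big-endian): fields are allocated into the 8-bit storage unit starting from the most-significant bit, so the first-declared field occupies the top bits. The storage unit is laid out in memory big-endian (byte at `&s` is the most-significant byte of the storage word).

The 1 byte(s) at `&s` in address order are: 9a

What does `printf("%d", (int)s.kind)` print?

[0]=0x9a (big-endian) → word 0x9a
addr_hi [6+:2] = (word>>6) & 0x3 = 2
tag [5+:1] = (word>>5) & 0x1 = 0
cnt [4+:1] = (word>>4) & 0x1 = 1
kind [0+:4] = (word>>0) & 0xf = 10  ←

10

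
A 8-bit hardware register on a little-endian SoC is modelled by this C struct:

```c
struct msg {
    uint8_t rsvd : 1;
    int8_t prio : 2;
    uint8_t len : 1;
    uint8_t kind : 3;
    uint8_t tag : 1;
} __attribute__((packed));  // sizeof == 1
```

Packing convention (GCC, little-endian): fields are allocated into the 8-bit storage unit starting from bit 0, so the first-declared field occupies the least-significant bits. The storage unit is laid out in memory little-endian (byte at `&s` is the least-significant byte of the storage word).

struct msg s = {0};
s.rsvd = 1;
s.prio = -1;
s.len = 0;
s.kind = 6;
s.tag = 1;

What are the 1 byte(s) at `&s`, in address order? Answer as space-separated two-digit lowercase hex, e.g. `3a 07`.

e7

rsvd (1b) val=1 bits=0x1 at bit 0: 0x01
prio (2b) val=-1 bits=0x3 at bit 1: 0x07
len (1b) val=0 bits=0x0 at bit 3: 0x07
kind (3b) val=6 bits=0x6 at bit 4: 0x67
tag (1b) val=1 bits=0x1 at bit 7: 0xe7
word = 0xe7 → little-endian bytes:
  [0]=0xe7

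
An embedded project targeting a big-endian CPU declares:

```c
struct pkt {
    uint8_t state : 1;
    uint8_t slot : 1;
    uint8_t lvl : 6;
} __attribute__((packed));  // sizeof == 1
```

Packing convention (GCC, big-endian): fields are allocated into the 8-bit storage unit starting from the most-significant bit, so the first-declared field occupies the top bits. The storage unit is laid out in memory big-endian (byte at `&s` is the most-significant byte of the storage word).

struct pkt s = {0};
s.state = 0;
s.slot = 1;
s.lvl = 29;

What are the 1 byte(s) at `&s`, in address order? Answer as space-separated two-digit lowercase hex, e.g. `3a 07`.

state (1b) val=0 bits=0x0 at bit 7: 0x00
slot (1b) val=1 bits=0x1 at bit 6: 0x40
lvl (6b) val=29 bits=0x1d at bit 0: 0x5d
word = 0x5d → big-endian bytes:
  [0]=0x5d

5d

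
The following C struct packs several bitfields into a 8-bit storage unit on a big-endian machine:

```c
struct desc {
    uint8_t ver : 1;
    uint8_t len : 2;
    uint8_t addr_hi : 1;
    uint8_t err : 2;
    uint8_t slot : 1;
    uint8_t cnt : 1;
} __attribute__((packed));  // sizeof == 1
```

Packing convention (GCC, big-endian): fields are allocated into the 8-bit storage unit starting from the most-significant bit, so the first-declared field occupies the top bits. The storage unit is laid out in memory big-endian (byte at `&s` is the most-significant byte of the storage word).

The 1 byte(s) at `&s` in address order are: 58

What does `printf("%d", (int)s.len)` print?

[0]=0x58 (big-endian) → word 0x58
ver [7+:1] = (word>>7) & 0x1 = 0
len [5+:2] = (word>>5) & 0x3 = 2  ←
addr_hi [4+:1] = (word>>4) & 0x1 = 1
err [2+:2] = (word>>2) & 0x3 = 2
slot [1+:1] = (word>>1) & 0x1 = 0
cnt [0+:1] = (word>>0) & 0x1 = 0

2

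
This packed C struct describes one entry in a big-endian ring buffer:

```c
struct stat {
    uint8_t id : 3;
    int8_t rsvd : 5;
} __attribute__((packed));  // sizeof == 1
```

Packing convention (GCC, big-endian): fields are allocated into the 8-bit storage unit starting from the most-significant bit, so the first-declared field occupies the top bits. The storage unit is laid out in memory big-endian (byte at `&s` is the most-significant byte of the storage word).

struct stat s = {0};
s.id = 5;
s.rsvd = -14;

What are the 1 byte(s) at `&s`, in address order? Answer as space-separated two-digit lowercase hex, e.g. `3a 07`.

id (3b) val=5 bits=0x5 at bit 5: 0xa0
rsvd (5b) val=-14 bits=0x12 at bit 0: 0xb2
word = 0xb2 → big-endian bytes:
  [0]=0xb2

b2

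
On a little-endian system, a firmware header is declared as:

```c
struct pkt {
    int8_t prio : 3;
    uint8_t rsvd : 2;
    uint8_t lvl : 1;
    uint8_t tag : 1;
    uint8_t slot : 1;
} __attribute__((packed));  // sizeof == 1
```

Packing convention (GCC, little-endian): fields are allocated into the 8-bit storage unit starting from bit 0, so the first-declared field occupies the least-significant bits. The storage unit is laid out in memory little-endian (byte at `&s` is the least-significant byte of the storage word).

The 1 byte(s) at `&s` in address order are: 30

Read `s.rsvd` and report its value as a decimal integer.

[0]=0x30 (little-endian) → word 0x30
prio [0+:3] = (word>>0) & 0x7 = 0
rsvd [3+:2] = (word>>3) & 0x3 = 2  ←
lvl [5+:1] = (word>>5) & 0x1 = 1
tag [6+:1] = (word>>6) & 0x1 = 0
slot [7+:1] = (word>>7) & 0x1 = 0

2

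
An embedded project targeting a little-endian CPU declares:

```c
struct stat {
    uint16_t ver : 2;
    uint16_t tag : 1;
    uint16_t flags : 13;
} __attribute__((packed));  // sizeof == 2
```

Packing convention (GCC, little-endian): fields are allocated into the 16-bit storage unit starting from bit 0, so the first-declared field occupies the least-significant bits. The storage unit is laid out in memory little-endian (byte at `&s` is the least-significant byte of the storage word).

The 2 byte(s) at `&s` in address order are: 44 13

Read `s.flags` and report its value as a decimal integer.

616

[0]=0x44 [1]=0x13 (little-endian) → word 0x1344
ver [0+:2] = (word>>0) & 0x3 = 0
tag [2+:1] = (word>>2) & 0x1 = 1
flags [3+:13] = (word>>3) & 0x1fff = 616  ←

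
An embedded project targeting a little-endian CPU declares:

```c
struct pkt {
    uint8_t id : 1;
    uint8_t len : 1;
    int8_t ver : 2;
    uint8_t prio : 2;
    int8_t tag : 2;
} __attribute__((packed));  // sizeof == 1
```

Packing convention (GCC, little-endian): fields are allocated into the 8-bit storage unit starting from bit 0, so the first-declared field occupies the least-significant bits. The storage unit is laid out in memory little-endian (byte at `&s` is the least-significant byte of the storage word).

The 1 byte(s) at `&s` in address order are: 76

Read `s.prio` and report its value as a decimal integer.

3

[0]=0x76 (little-endian) → word 0x76
id:1 @ bit 0 → (0x76>>0)&0x1 = 0x0
len:1 @ bit 1 → (0x76>>1)&0x1 = 0x1
ver:2 @ bit 2 → (0x76>>2)&0x3 = 0x1
prio:2 @ bit 4 → (0x76>>4)&0x3 = 0x3  ←
tag:2 @ bit 6 → (0x76>>6)&0x3 = 0x1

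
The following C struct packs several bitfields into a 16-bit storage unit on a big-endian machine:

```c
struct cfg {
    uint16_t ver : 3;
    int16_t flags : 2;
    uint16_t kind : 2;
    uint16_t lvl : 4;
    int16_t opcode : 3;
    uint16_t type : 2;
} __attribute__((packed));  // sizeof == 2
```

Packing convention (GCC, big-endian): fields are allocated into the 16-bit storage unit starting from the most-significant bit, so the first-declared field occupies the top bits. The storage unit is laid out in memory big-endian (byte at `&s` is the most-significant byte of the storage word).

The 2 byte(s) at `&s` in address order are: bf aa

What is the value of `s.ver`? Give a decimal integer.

[0]=0xbf [1]=0xaa (big-endian) → word 0xbfaa
ver:3 @ bit 13 → (0xbfaa>>13)&0x7 = 0x5  ←
flags:2 @ bit 11 → (0xbfaa>>11)&0x3 = 0x3
kind:2 @ bit 9 → (0xbfaa>>9)&0x3 = 0x3
lvl:4 @ bit 5 → (0xbfaa>>5)&0xf = 0xd
opcode:3 @ bit 2 → (0xbfaa>>2)&0x7 = 0x2
type:2 @ bit 0 → (0xbfaa>>0)&0x3 = 0x2

5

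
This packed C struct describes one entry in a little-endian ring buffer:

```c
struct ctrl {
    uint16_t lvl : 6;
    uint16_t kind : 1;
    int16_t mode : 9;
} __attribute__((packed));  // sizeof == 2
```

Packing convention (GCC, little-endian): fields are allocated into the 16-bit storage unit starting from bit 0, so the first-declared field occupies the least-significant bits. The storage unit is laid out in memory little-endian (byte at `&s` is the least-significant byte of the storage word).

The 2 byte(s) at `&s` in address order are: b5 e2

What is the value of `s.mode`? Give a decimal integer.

-59

[0]=0xb5 [1]=0xe2 (little-endian) → word 0xe2b5
lvl [0+:6] = (word>>0) & 0x3f = 53
kind [6+:1] = (word>>6) & 0x1 = 0
mode [7+:9] = (word>>7) & 0x1ff = 453  ←
mode signed 9b, MSB=1: 453 - 512 = -59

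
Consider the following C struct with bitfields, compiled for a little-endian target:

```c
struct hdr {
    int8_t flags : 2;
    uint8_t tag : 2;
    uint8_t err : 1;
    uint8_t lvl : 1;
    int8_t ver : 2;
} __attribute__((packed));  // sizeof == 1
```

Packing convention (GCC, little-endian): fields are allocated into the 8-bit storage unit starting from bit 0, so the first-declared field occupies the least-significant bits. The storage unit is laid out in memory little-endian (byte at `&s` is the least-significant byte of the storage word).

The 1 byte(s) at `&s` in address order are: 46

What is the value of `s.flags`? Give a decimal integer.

-2

[0]=0x46 (little-endian) → word 0x46
flags [0+:2] = (word>>0) & 0x3 = 2  ←
tag [2+:2] = (word>>2) & 0x3 = 1
err [4+:1] = (word>>4) & 0x1 = 0
lvl [5+:1] = (word>>5) & 0x1 = 0
ver [6+:2] = (word>>6) & 0x3 = 1
flags signed 2b, MSB=1: 2 - 4 = -2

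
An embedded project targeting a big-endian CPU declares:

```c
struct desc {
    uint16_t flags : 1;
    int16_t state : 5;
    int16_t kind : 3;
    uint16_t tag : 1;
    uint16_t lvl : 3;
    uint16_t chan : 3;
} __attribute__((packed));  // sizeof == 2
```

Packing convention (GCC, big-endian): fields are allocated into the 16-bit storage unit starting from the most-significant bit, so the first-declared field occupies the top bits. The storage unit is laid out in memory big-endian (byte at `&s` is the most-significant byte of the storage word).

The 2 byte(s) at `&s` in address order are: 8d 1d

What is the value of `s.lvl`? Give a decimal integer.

[0]=0x8d [1]=0x1d (big-endian) → word 0x8d1d
flags [15+:1] = (word>>15) & 0x1 = 1
state [10+:5] = (word>>10) & 0x1f = 3
kind [7+:3] = (word>>7) & 0x7 = 2
tag [6+:1] = (word>>6) & 0x1 = 0
lvl [3+:3] = (word>>3) & 0x7 = 3  ←
chan [0+:3] = (word>>0) & 0x7 = 5

3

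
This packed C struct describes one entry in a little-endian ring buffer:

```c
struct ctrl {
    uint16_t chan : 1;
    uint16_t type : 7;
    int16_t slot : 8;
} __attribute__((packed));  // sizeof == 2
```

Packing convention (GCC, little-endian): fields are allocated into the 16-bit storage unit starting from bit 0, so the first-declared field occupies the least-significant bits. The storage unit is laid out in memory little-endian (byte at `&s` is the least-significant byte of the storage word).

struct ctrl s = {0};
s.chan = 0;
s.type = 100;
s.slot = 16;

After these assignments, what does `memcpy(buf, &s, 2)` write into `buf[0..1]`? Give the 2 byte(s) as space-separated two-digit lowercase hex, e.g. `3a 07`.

[0+:1] chan=0 & 0x1 = 0x0; word=0x0000
[1+:7] type=100 & 0x7f = 0x64; word=0x00c8
[8+:8] slot=16 & 0xff = 0x10; word=0x10c8
word = 0x10c8 → little-endian bytes:
  [0]=0xc8  [1]=0x10

c8 10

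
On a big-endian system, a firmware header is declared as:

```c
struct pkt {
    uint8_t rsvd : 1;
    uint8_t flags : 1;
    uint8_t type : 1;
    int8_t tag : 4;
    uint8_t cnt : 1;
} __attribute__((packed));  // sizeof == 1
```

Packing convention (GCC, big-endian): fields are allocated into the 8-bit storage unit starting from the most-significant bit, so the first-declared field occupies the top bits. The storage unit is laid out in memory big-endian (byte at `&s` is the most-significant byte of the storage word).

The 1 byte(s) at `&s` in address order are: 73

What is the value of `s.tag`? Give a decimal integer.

-7

[0]=0x73 (big-endian) → word 0x73
rsvd [7+:1] = (word>>7) & 0x1 = 0
flags [6+:1] = (word>>6) & 0x1 = 1
type [5+:1] = (word>>5) & 0x1 = 1
tag [1+:4] = (word>>1) & 0xf = 9  ←
cnt [0+:1] = (word>>0) & 0x1 = 1
tag signed 4b, MSB=1: 9 - 16 = -7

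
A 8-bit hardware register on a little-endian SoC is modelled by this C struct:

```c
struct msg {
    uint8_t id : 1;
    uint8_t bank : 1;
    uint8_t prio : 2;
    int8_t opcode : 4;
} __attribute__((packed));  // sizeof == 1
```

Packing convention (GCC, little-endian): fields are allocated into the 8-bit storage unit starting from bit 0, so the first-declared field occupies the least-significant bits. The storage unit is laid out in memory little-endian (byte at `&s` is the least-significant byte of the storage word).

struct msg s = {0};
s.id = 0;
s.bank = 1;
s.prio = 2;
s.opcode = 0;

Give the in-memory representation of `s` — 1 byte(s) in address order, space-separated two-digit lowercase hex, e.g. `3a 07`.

id (1b) val=0 bits=0x0 at bit 0: 0x00
bank (1b) val=1 bits=0x1 at bit 1: 0x02
prio (2b) val=2 bits=0x2 at bit 2: 0x0a
opcode (4b) val=0 bits=0x0 at bit 4: 0x0a
word = 0x0a → little-endian bytes:
  [0]=0x0a

0a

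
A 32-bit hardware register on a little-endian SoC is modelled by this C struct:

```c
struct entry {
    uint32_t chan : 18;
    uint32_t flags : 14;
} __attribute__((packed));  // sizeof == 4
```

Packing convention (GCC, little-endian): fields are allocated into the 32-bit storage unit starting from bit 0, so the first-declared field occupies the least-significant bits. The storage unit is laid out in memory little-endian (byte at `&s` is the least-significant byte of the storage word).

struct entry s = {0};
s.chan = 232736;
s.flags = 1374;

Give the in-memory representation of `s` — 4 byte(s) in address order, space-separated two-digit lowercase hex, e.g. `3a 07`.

[0+:18] chan=232736 & 0x3ffff = 0x38d20; word=0x00038d20
[18+:14] flags=1374 & 0x3fff = 0x55e; word=0x157b8d20
word = 0x157b8d20 → little-endian bytes:
  [0]=0x20  [1]=0x8d  [2]=0x7b  [3]=0x15

20 8d 7b 15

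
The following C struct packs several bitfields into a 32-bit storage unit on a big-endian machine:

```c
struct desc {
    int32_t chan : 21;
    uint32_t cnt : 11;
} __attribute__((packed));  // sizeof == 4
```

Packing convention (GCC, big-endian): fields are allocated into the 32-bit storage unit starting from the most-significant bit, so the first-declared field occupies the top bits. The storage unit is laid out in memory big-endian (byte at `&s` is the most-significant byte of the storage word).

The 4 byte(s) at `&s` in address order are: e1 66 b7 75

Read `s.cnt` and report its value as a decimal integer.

[0]=0xe1 [1]=0x66 [2]=0xb7 [3]=0x75 (big-endian) → word 0xe166b775
chan [11+:21] = (word>>11) & 0x1fffff = 1846486
cnt [0+:11] = (word>>0) & 0x7ff = 1909  ←

1909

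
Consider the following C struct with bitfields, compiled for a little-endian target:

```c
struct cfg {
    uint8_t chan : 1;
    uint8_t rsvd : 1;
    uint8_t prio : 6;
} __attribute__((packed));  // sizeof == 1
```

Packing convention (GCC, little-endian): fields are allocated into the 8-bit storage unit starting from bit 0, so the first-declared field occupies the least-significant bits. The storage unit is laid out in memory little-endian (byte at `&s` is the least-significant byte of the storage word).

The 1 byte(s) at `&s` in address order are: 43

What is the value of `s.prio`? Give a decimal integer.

16

[0]=0x43 (little-endian) → word 0x43
chan:1 @ bit 0 → (0x43>>0)&0x1 = 0x1
rsvd:1 @ bit 1 → (0x43>>1)&0x1 = 0x1
prio:6 @ bit 2 → (0x43>>2)&0x3f = 0x10  ←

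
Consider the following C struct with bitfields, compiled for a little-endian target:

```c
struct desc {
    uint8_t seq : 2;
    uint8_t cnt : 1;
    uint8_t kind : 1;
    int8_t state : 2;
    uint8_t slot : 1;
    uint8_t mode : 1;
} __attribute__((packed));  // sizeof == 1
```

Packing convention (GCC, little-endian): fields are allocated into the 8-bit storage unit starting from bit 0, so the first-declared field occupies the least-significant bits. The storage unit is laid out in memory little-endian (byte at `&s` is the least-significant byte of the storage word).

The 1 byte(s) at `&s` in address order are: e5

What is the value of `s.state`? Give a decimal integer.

[0]=0xe5 (little-endian) → word 0xe5
seq:2 @ bit 0 → (0xe5>>0)&0x3 = 0x1
cnt:1 @ bit 2 → (0xe5>>2)&0x1 = 0x1
kind:1 @ bit 3 → (0xe5>>3)&0x1 = 0x0
state:2 @ bit 4 → (0xe5>>4)&0x3 = 0x2  ←
slot:1 @ bit 6 → (0xe5>>6)&0x1 = 0x1
mode:1 @ bit 7 → (0xe5>>7)&0x1 = 0x1
state signed 2b, MSB=1: 2 - 4 = -2

-2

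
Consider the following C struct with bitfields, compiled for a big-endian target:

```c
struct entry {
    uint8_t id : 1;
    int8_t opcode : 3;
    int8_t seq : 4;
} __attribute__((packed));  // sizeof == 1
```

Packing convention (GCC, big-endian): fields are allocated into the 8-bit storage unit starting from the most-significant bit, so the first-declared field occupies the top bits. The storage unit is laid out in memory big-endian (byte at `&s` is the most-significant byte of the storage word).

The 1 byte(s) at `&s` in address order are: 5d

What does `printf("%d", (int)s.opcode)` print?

-3

[0]=0x5d (big-endian) → word 0x5d
id:1 @ bit 7 → (0x5d>>7)&0x1 = 0x0
opcode:3 @ bit 4 → (0x5d>>4)&0x7 = 0x5  ←
seq:4 @ bit 0 → (0x5d>>0)&0xf = 0xd
opcode signed 3b, MSB=1: 5 - 8 = -3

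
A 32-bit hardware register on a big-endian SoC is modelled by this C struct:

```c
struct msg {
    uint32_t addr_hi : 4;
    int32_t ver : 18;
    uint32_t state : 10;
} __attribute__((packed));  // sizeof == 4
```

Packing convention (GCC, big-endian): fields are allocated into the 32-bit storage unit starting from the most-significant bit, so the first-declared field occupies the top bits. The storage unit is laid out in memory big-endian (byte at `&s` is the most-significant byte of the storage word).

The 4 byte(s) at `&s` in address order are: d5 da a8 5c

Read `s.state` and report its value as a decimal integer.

92

[0]=0xd5 [1]=0xda [2]=0xa8 [3]=0x5c (big-endian) → word 0xd5daa85c
addr_hi [28+:4] = (word>>28) & 0xf = 13
ver [10+:18] = (word>>10) & 0x3ffff = 95914
state [0+:10] = (word>>0) & 0x3ff = 92  ←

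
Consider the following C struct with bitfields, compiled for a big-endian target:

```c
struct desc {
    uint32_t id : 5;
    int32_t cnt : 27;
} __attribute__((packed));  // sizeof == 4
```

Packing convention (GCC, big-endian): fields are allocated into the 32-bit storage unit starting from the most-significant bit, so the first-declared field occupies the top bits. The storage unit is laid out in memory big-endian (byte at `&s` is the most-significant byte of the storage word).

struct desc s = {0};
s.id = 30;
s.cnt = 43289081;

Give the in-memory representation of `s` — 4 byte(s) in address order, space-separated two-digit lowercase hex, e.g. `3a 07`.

f2 94 89 f9

id (5b) val=30 bits=0x1e at bit 27: 0xf0000000
cnt (27b) val=43289081 bits=0x29489f9 at bit 0: 0xf29489f9
word = 0xf29489f9 → big-endian bytes:
  [0]=0xf2  [1]=0x94  [2]=0x89  [3]=0xf9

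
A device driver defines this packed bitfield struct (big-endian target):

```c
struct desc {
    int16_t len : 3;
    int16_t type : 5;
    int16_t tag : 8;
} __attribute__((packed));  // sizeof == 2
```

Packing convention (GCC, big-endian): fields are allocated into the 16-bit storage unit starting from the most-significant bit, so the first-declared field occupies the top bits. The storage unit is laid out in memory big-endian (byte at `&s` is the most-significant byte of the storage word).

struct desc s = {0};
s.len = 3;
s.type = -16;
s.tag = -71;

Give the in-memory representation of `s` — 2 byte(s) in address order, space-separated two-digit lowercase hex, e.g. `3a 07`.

len (3b) val=3 bits=0x3 at bit 13: 0x6000
type (5b) val=-16 bits=0x10 at bit 8: 0x7000
tag (8b) val=-71 bits=0xb9 at bit 0: 0x70b9
word = 0x70b9 → big-endian bytes:
  [0]=0x70  [1]=0xb9

70 b9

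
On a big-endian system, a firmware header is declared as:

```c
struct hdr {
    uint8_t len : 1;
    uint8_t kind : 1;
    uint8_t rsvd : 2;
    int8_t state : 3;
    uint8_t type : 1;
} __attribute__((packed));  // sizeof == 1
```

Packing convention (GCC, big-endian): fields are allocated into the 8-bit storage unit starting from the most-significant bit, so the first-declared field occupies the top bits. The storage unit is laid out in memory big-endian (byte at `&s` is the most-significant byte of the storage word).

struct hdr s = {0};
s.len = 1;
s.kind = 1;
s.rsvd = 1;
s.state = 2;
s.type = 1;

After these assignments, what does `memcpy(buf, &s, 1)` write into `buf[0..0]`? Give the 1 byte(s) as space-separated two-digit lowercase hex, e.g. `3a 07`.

len (1b) val=1 bits=0x1 at bit 7: 0x80
kind (1b) val=1 bits=0x1 at bit 6: 0xc0
rsvd (2b) val=1 bits=0x1 at bit 4: 0xd0
state (3b) val=2 bits=0x2 at bit 1: 0xd4
type (1b) val=1 bits=0x1 at bit 0: 0xd5
word = 0xd5 → big-endian bytes:
  [0]=0xd5

d5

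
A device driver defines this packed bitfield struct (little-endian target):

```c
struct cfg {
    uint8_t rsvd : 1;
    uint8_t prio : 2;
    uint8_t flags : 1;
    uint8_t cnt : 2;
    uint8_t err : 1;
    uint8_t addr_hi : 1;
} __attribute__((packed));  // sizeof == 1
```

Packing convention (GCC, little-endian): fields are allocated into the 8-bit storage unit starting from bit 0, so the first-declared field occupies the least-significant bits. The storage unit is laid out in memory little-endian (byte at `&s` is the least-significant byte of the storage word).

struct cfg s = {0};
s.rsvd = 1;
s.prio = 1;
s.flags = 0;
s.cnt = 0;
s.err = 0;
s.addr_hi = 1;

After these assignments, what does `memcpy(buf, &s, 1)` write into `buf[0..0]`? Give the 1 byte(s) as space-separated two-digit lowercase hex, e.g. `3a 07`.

[0+:1] rsvd=1 & 0x1 = 0x1; word=0x01
[1+:2] prio=1 & 0x3 = 0x1; word=0x03
[3+:1] flags=0 & 0x1 = 0x0; word=0x03
[4+:2] cnt=0 & 0x3 = 0x0; word=0x03
[6+:1] err=0 & 0x1 = 0x0; word=0x03
[7+:1] addr_hi=1 & 0x1 = 0x1; word=0x83
word = 0x83 → little-endian bytes:
  [0]=0x83

83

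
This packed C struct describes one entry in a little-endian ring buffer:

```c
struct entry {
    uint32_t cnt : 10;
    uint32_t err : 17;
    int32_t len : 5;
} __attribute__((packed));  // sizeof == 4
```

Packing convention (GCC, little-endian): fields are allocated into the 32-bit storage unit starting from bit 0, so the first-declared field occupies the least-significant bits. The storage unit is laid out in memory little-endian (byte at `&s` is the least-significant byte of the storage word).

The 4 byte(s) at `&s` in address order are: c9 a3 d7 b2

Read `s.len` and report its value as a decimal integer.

[0]=0xc9 [1]=0xa3 [2]=0xd7 [3]=0xb2 (little-endian) → word 0xb2d7a3c9
cnt [0+:10] = (word>>0) & 0x3ff = 969
err [10+:17] = (word>>10) & 0x1ffff = 46568
len [27+:5] = (word>>27) & 0x1f = 22  ←
len signed 5b, MSB=1: 22 - 32 = -10

-10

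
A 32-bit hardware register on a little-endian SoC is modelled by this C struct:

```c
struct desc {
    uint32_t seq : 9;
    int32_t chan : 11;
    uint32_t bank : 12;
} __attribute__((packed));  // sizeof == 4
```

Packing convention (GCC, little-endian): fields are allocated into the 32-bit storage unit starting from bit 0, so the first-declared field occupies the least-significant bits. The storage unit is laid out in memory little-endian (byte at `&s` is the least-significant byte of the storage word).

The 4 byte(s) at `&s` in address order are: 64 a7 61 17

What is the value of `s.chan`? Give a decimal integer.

[0]=0x64 [1]=0xa7 [2]=0x61 [3]=0x17 (little-endian) → word 0x1761a764
seq [0+:9] = (word>>0) & 0x1ff = 356
chan [9+:11] = (word>>9) & 0x7ff = 211  ←
bank [20+:12] = (word>>20) & 0xfff = 374
chan signed 11b, MSB=0: value = 211

211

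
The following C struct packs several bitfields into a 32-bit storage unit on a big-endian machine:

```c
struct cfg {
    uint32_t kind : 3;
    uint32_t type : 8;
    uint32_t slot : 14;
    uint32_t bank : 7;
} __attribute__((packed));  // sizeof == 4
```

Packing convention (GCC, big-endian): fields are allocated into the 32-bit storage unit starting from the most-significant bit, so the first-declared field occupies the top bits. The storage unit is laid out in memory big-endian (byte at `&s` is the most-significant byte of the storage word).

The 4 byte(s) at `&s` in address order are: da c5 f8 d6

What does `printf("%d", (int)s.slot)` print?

[0]=0xda [1]=0xc5 [2]=0xf8 [3]=0xd6 (big-endian) → word 0xdac5f8d6
kind [29+:3] = (word>>29) & 0x7 = 6
type [21+:8] = (word>>21) & 0xff = 214
slot [7+:14] = (word>>7) & 0x3fff = 3057  ←
bank [0+:7] = (word>>0) & 0x7f = 86

3057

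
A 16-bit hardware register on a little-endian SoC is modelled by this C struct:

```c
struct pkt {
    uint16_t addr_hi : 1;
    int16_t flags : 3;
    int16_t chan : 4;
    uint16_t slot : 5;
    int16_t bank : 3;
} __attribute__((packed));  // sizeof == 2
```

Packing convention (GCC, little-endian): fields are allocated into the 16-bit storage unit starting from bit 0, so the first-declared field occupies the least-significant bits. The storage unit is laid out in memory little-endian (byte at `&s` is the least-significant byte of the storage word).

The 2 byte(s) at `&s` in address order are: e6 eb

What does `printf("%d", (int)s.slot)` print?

11

[0]=0xe6 [1]=0xeb (little-endian) → word 0xebe6
addr_hi:1 @ bit 0 → (0xebe6>>0)&0x1 = 0x0
flags:3 @ bit 1 → (0xebe6>>1)&0x7 = 0x3
chan:4 @ bit 4 → (0xebe6>>4)&0xf = 0xe
slot:5 @ bit 8 → (0xebe6>>8)&0x1f = 0xb  ←
bank:3 @ bit 13 → (0xebe6>>13)&0x7 = 0x7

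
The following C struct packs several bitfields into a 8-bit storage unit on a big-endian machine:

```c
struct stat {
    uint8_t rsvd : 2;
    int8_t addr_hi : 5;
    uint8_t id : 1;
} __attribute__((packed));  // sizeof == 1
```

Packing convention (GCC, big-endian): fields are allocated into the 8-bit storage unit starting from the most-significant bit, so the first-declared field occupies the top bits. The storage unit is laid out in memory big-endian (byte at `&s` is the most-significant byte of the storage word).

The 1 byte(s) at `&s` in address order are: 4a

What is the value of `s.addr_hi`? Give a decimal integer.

[0]=0x4a (big-endian) → word 0x4a
rsvd:2 @ bit 6 → (0x4a>>6)&0x3 = 0x1
addr_hi:5 @ bit 1 → (0x4a>>1)&0x1f = 0x5  ←
id:1 @ bit 0 → (0x4a>>0)&0x1 = 0x0
addr_hi signed 5b, MSB=0: value = 5

5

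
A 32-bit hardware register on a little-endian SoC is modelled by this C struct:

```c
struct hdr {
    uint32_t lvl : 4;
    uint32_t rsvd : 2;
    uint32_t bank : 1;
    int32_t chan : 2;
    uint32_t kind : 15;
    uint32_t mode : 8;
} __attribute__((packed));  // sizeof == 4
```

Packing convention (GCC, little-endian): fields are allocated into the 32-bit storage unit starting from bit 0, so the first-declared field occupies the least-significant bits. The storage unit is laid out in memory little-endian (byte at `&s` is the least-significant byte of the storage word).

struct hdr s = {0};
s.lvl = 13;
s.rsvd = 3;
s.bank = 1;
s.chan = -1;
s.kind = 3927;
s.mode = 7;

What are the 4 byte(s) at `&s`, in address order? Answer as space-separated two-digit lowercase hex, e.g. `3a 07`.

fd af 1e 07

lvl:4 = 13 → 0xd << 0 → word 0x0000000d
rsvd:2 = 3 → 0x3 << 4 → word 0x0000003d
bank:1 = 1 → 0x1 << 6 → word 0x0000007d
chan:2 = -1 → 0x3 << 7 → word 0x000001fd
kind:15 = 3927 → 0xf57 << 9 → word 0x001eaffd
mode:8 = 7 → 0x7 << 24 → word 0x071eaffd
word = 0x071eaffd → little-endian bytes:
  [0]=0xfd  [1]=0xaf  [2]=0x1e  [3]=0x07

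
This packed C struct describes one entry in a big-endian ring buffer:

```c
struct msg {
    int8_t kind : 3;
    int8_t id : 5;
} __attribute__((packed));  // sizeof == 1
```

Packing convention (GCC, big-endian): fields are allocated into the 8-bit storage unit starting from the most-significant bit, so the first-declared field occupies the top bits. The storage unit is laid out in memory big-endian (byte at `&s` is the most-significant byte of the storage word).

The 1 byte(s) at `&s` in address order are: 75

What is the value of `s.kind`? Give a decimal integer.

3

[0]=0x75 (big-endian) → word 0x75
kind [5+:3] = (word>>5) & 0x7 = 3  ←
id [0+:5] = (word>>0) & 0x1f = 21
kind signed 3b, MSB=0: value = 3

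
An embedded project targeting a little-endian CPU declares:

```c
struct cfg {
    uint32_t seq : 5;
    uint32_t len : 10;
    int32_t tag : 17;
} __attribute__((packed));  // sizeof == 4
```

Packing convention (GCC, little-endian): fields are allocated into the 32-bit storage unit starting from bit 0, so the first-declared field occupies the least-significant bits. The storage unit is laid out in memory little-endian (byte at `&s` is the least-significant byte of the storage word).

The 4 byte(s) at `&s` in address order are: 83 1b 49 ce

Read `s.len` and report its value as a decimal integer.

220

[0]=0x83 [1]=0x1b [2]=0x49 [3]=0xce (little-endian) → word 0xce491b83
seq:5 @ bit 0 → (0xce491b83>>0)&0x1f = 0x3
len:10 @ bit 5 → (0xce491b83>>5)&0x3ff = 0xdc  ←
tag:17 @ bit 15 → (0xce491b83>>15)&0x1ffff = 0x19c92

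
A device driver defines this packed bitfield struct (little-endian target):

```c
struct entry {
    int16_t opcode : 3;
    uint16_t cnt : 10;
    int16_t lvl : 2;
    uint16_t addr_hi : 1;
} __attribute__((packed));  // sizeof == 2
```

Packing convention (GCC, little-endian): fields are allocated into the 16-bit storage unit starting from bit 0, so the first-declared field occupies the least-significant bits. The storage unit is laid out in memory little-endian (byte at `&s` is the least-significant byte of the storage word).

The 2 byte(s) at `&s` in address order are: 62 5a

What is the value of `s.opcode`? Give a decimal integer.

[0]=0x62 [1]=0x5a (little-endian) → word 0x5a62
opcode:3 @ bit 0 → (0x5a62>>0)&0x7 = 0x2  ←
cnt:10 @ bit 3 → (0x5a62>>3)&0x3ff = 0x34c
lvl:2 @ bit 13 → (0x5a62>>13)&0x3 = 0x2
addr_hi:1 @ bit 15 → (0x5a62>>15)&0x1 = 0x0
opcode signed 3b, MSB=0: value = 2

2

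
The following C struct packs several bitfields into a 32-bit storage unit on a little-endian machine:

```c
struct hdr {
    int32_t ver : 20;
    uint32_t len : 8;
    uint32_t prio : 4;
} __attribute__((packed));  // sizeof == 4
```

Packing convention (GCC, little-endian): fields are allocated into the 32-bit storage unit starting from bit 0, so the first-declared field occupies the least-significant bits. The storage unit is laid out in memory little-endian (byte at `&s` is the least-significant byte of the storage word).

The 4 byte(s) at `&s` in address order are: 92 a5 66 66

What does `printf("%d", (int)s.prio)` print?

6

[0]=0x92 [1]=0xa5 [2]=0x66 [3]=0x66 (little-endian) → word 0x6666a592
ver:20 @ bit 0 → (0x6666a592>>0)&0xfffff = 0x6a592
len:8 @ bit 20 → (0x6666a592>>20)&0xff = 0x66
prio:4 @ bit 28 → (0x6666a592>>28)&0xf = 0x6  ←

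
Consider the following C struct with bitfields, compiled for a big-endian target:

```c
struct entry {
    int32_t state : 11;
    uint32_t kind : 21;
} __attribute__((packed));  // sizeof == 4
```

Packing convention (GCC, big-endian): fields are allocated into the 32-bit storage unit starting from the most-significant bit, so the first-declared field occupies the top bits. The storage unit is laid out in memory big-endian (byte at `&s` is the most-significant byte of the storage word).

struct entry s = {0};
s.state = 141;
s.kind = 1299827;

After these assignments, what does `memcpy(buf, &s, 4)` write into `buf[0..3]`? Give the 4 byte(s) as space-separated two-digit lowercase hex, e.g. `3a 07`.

11 b3 d5 73

state (11b) val=141 bits=0x8d at bit 21: 0x11a00000
kind (21b) val=1299827 bits=0x13d573 at bit 0: 0x11b3d573
word = 0x11b3d573 → big-endian bytes:
  [0]=0x11  [1]=0xb3  [2]=0xd5  [3]=0x73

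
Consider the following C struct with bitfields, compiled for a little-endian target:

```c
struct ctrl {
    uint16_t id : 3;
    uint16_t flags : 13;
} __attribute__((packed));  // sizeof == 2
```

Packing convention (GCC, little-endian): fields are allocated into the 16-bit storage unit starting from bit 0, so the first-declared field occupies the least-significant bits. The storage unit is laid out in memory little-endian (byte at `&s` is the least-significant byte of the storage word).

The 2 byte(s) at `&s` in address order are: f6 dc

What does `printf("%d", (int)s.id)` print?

[0]=0xf6 [1]=0xdc (little-endian) → word 0xdcf6
id [0+:3] = (word>>0) & 0x7 = 6  ←
flags [3+:13] = (word>>3) & 0x1fff = 7070

6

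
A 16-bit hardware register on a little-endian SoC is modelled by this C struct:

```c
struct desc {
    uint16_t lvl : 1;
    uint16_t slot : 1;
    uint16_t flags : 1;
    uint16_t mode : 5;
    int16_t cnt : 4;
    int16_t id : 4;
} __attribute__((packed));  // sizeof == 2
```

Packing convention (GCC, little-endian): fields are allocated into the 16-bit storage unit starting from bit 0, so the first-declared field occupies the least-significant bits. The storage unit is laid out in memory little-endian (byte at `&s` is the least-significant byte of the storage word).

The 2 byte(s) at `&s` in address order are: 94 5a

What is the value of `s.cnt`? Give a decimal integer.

[0]=0x94 [1]=0x5a (little-endian) → word 0x5a94
lvl:1 @ bit 0 → (0x5a94>>0)&0x1 = 0x0
slot:1 @ bit 1 → (0x5a94>>1)&0x1 = 0x0
flags:1 @ bit 2 → (0x5a94>>2)&0x1 = 0x1
mode:5 @ bit 3 → (0x5a94>>3)&0x1f = 0x12
cnt:4 @ bit 8 → (0x5a94>>8)&0xf = 0xa  ←
id:4 @ bit 12 → (0x5a94>>12)&0xf = 0x5
cnt signed 4b, MSB=1: 10 - 16 = -6

-6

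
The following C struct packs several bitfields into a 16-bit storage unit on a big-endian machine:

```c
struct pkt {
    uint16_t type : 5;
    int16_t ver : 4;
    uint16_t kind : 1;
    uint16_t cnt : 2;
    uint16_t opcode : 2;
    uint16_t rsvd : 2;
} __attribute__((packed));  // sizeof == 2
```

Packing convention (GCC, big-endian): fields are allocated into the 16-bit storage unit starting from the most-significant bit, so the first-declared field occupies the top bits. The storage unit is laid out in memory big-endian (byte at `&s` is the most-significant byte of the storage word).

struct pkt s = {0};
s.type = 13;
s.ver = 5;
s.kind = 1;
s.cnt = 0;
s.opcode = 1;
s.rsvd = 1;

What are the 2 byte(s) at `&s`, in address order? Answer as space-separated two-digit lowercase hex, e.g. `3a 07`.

[11+:5] type=13 & 0x1f = 0xd; word=0x6800
[7+:4] ver=5 & 0xf = 0x5; word=0x6a80
[6+:1] kind=1 & 0x1 = 0x1; word=0x6ac0
[4+:2] cnt=0 & 0x3 = 0x0; word=0x6ac0
[2+:2] opcode=1 & 0x3 = 0x1; word=0x6ac4
[0+:2] rsvd=1 & 0x3 = 0x1; word=0x6ac5
word = 0x6ac5 → big-endian bytes:
  [0]=0x6a  [1]=0xc5

6a c5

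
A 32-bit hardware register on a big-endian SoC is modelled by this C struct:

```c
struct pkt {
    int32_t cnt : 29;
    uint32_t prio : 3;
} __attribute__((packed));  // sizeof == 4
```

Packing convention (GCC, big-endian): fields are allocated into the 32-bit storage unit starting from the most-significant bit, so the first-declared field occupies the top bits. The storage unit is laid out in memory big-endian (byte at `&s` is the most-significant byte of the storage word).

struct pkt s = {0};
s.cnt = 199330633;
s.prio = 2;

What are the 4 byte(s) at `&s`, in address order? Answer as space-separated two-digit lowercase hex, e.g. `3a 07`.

5f 0c 5a 4a

cnt (29b) val=199330633 bits=0xbe18b49 at bit 3: 0x5f0c5a48
prio (3b) val=2 bits=0x2 at bit 0: 0x5f0c5a4a
word = 0x5f0c5a4a → big-endian bytes:
  [0]=0x5f  [1]=0x0c  [2]=0x5a  [3]=0x4a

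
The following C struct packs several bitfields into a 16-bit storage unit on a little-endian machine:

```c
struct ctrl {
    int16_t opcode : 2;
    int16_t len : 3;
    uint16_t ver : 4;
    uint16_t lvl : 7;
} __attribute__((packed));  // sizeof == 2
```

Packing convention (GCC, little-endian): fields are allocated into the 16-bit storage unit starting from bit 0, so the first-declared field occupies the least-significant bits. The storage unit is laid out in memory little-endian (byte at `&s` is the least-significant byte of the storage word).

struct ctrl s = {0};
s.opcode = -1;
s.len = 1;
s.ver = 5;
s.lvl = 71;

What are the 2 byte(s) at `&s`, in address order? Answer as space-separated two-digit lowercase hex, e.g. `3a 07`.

a7 8e

opcode:2 = -1 → 0x3 << 0 → word 0x0003
len:3 = 1 → 0x1 << 2 → word 0x0007
ver:4 = 5 → 0x5 << 5 → word 0x00a7
lvl:7 = 71 → 0x47 << 9 → word 0x8ea7
word = 0x8ea7 → little-endian bytes:
  [0]=0xa7  [1]=0x8e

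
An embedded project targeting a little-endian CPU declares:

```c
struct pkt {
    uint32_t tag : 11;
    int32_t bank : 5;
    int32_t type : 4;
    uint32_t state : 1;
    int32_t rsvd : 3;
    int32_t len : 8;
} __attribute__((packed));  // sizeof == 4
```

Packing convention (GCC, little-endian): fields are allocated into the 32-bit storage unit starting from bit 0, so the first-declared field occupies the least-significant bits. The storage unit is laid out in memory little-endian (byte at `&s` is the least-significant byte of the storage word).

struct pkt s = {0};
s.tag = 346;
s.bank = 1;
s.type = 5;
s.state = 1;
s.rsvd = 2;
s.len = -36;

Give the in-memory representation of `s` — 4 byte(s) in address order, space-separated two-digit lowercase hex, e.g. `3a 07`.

[0+:11] tag=346 & 0x7ff = 0x15a; word=0x0000015a
[11+:5] bank=1 & 0x1f = 0x1; word=0x0000095a
[16+:4] type=5 & 0xf = 0x5; word=0x0005095a
[20+:1] state=1 & 0x1 = 0x1; word=0x0015095a
[21+:3] rsvd=2 & 0x7 = 0x2; word=0x0055095a
[24+:8] len=-36 & 0xff = 0xdc; word=0xdc55095a
word = 0xdc55095a → little-endian bytes:
  [0]=0x5a  [1]=0x09  [2]=0x55  [3]=0xdc

5a 09 55 dc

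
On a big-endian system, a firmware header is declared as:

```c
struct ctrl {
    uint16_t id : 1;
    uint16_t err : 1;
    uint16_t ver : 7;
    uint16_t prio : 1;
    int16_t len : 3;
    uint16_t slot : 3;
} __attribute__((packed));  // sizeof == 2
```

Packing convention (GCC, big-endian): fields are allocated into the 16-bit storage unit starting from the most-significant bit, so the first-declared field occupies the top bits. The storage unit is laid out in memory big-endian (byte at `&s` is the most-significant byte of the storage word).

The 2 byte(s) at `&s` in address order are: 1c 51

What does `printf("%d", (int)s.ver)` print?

[0]=0x1c [1]=0x51 (big-endian) → word 0x1c51
id:1 @ bit 15 → (0x1c51>>15)&0x1 = 0x0
err:1 @ bit 14 → (0x1c51>>14)&0x1 = 0x0
ver:7 @ bit 7 → (0x1c51>>7)&0x7f = 0x38  ←
prio:1 @ bit 6 → (0x1c51>>6)&0x1 = 0x1
len:3 @ bit 3 → (0x1c51>>3)&0x7 = 0x2
slot:3 @ bit 0 → (0x1c51>>0)&0x7 = 0x1

56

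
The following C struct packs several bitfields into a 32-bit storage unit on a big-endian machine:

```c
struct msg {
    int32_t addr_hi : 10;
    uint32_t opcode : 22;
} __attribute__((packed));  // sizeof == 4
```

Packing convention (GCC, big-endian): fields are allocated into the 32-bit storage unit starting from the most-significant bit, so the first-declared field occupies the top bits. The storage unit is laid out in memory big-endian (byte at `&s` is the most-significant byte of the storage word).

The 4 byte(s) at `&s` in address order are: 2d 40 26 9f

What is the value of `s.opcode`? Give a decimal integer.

9887

[0]=0x2d [1]=0x40 [2]=0x26 [3]=0x9f (big-endian) → word 0x2d40269f
addr_hi [22+:10] = (word>>22) & 0x3ff = 181
opcode [0+:22] = (word>>0) & 0x3fffff = 9887  ←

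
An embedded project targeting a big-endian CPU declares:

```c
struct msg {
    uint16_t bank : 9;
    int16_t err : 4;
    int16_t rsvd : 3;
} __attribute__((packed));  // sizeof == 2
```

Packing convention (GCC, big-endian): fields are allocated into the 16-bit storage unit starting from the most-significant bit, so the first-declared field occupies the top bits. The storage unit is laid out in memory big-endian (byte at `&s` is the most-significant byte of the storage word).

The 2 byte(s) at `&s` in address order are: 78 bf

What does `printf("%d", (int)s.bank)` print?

[0]=0x78 [1]=0xbf (big-endian) → word 0x78bf
bank [7+:9] = (word>>7) & 0x1ff = 241  ←
err [3+:4] = (word>>3) & 0xf = 7
rsvd [0+:3] = (word>>0) & 0x7 = 7

241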